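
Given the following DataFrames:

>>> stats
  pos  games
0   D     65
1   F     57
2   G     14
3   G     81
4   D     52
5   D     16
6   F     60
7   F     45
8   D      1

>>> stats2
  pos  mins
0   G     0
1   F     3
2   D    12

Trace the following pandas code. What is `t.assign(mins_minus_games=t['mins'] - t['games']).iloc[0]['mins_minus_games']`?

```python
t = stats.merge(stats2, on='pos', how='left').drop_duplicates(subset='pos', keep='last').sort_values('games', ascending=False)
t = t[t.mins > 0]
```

merge on 'pos' (how='left') → 9 rows:
  pos  games  mins
0   D     65    12
1   F     57     3
2   G     14     0
3   G     81     0
4   D     52    12
5   D     16    12
6   F     60     3
7   F     45     3
8   D      1    12
drop duplicate pos (keep=last):
  pos  games  mins
3   G     81     0
7   F     45     3
8   D      1    12
sort by games descending:
  pos  games  mins
3   G     81     0
7   F     45     3
8   D      1    12
filter rows where mins > 0:
  pos  games  mins
7   F     45     3
8   D      1    12
add column mins_minus_games = t['mins'] - t['games']:
  pos  games  mins  mins_minus_games
7   F     45     3               -42
8   D      1    12                11
So iloc[0]['mins_minus_games'] = -42.

-42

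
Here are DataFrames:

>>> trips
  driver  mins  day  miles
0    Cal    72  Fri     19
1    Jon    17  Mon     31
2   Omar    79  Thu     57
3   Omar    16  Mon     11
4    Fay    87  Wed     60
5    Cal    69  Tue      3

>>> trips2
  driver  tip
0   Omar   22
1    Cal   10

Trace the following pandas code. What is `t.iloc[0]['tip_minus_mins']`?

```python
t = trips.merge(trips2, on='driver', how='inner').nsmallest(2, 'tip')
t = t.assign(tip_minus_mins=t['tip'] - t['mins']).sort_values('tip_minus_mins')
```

merge on 'driver' (how='inner') → 4 rows:
  driver  mins  day  miles  tip
0    Cal    72  Fri     19   10
1   Omar    79  Thu     57   22
2   Omar    16  Mon     11   22
3    Cal    69  Tue      3   10
take 2 rows with smallest tip:
  driver  mins  day  miles  tip
0    Cal    72  Fri     19   10
3    Cal    69  Tue      3   10
add column tip_minus_mins = t['tip'] - t['mins']:
  driver  mins  day  miles  tip  tip_minus_mins
0    Cal    72  Fri     19   10             -62
3    Cal    69  Tue      3   10             -59
sort by tip_minus_mins:
  driver  mins  day  miles  tip  tip_minus_mins
0    Cal    72  Fri     19   10             -62
3    Cal    69  Tue      3   10             -59
So iloc[0]['tip_minus_mins'] = -62.

-62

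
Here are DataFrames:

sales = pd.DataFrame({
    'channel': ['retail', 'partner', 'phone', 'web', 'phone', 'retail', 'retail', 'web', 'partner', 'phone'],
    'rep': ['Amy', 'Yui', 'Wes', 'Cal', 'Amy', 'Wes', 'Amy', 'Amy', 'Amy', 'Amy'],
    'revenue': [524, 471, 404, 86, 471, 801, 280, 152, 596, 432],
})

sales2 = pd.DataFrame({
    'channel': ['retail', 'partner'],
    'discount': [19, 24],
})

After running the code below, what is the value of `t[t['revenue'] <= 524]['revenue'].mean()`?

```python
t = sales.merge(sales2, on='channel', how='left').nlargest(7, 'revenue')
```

460.4

merge on 'channel' (how='left') → 10 rows:
   channel  rep  revenue  discount
0   retail  Amy      524      19.0
1  partner  Yui      471      24.0
2    phone  Wes      404       NaN
3      web  Cal       86       NaN
4    phone  Amy      471       NaN
5   retail  Wes      801      19.0
6   retail  Amy      280      19.0
7      web  Amy      152       NaN
8  partner  Amy      596      24.0
9    phone  Amy      432       NaN
take 7 rows with largest revenue:
   channel  rep  revenue  discount
5   retail  Wes      801      19.0
8  partner  Amy      596      24.0
0   retail  Amy      524      19.0
1  partner  Yui      471      24.0
4    phone  Amy      471       NaN
9    phone  Amy      432       NaN
2    phone  Wes      404       NaN
filter rows where revenue <= 524:
   channel  rep  revenue  discount
0   retail  Amy      524      19.0
1  partner  Yui      471      24.0
4    phone  Amy      471       NaN
9    phone  Amy      432       NaN
2    phone  Wes      404       NaN
Hence 460.4.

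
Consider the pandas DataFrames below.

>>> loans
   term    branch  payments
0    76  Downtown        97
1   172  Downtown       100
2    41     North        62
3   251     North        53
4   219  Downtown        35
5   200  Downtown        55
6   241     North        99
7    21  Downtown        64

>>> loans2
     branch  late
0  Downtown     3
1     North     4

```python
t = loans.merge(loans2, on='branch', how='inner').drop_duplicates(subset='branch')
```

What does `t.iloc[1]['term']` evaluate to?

41

merge on 'branch' (how='inner') → 8 rows:
   term    branch  payments  late
0    76  Downtown        97     3
1   172  Downtown       100     3
2    41     North        62     4
3   251     North        53     4
4   219  Downtown        35     3
5   200  Downtown        55     3
6   241     North        99     4
7    21  Downtown        64     3
drop duplicate branch (keep=first):
   term    branch  payments  late
0    76  Downtown        97     3
2    41     North        62     4
Taking the value at position 1, column 'term' gives 41.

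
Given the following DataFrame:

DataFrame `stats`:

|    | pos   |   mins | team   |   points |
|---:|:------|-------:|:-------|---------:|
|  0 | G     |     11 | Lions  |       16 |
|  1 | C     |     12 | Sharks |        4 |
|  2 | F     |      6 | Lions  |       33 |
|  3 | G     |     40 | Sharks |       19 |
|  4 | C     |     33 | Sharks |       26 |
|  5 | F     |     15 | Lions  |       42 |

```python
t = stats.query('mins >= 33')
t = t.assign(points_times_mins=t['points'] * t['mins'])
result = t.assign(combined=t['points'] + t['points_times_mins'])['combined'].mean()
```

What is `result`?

831.5

filter rows where mins >= 33:
  pos  mins    team  points
3   G    40  Sharks      19
4   C    33  Sharks      26
add column points_times_mins = t['points'] * t['mins']:
  pos  mins    team  points  points_times_mins
3   G    40  Sharks      19                760
4   C    33  Sharks      26                858
add column combined = t['points'] + t['points_times_mins']:
  pos  mins    team  points  points_times_mins  combined
3   G    40  Sharks      19                760       779
4   C    33  Sharks      26                858       884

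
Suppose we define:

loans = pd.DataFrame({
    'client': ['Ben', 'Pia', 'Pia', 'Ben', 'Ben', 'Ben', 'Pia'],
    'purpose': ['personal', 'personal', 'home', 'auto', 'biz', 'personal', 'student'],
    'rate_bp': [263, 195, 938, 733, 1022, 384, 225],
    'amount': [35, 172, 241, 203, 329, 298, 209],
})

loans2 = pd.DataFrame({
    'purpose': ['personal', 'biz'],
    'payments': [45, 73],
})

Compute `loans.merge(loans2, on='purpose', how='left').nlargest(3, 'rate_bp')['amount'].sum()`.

773

merge on 'purpose' (how='left') → 7 rows:
  client   purpose  rate_bp  amount  payments
0    Ben  personal      263      35      45.0
1    Pia  personal      195     172      45.0
2    Pia      home      938     241       NaN
3    Ben      auto      733     203       NaN
4    Ben       biz     1022     329      73.0
5    Ben  personal      384     298      45.0
6    Pia   student      225     209       NaN
take 3 rows with largest rate_bp:
  client purpose  rate_bp  amount  payments
4    Ben     biz     1022     329      73.0
2    Pia    home      938     241       NaN
3    Ben    auto      733     203       NaN
Then the sum of column 'amount': 773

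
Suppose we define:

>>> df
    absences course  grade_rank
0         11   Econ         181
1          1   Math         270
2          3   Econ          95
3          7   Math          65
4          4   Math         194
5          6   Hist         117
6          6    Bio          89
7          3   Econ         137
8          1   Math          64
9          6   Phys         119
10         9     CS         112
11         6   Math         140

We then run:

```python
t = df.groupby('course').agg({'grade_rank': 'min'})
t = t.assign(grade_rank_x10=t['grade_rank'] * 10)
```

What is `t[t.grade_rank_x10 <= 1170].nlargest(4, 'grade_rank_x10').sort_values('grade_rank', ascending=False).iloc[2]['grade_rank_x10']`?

group by course, min of grade_rank:
        grade_rank
course            
Bio             89
CS             112
Econ            95
Hist           117
Math            64
Phys           119
add column grade_rank_x10 = t['grade_rank'] * 10:
        grade_rank  grade_rank_x10
course                            
Bio             89             890
CS             112            1120
Econ            95             950
Hist           117            1170
Math            64             640
Phys           119            1190
filter rows where grade_rank_x10 <= 1170:
        grade_rank  grade_rank_x10
course                            
Bio             89             890
CS             112            1120
Econ            95             950
Hist           117            1170
Math            64             640
take 4 rows with largest grade_rank_x10:
        grade_rank  grade_rank_x10
course                            
Hist           117            1170
CS             112            1120
Econ            95             950
Bio             89             890
sort by grade_rank descending:
        grade_rank  grade_rank_x10
course                            
Hist           117            1170
CS             112            1120
Econ            95             950
Bio             89             890
value at position 2, column 'grade_rank_x10' → 950

950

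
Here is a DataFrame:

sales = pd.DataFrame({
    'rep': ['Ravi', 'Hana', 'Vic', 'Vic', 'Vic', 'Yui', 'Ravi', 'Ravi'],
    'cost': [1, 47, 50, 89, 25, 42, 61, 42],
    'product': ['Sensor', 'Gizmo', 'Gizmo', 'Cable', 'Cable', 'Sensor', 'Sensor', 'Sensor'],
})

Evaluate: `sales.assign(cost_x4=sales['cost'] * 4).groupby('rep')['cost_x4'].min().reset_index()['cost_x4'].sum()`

add column cost_x4 = sales['cost'] * 4:
    rep  cost product  cost_x4
0  Ravi     1  Sensor        4
1  Hana    47   Gizmo      188
2   Vic    50   Gizmo      200
3   Vic    89   Cable      356
4   Vic    25   Cable      100
5   Yui    42  Sensor      168
6  Ravi    61  Sensor      244
7  Ravi    42  Sensor      168
group by rep, min of cost_x4:
rep
Hana    188
Ravi      4
Vic     100
Yui     168
Name: cost_x4, dtype: int64
reset_index():
    rep  cost_x4
0  Hana      188
1  Ravi        4
2   Vic      100
3   Yui      168
Hence 460.

460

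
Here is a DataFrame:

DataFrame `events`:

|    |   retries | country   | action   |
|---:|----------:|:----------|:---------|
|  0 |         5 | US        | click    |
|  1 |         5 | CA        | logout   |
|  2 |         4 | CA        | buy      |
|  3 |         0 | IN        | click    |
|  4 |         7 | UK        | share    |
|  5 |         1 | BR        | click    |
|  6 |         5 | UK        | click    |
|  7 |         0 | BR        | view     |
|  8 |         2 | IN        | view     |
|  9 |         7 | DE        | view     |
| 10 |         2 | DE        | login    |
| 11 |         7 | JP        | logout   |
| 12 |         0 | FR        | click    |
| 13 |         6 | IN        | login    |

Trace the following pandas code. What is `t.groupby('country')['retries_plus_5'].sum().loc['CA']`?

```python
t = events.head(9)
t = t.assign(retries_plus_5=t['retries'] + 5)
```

take first 9 rows:
   retries country  action
0        5      US   click
1        5      CA  logout
2        4      CA     buy
3        0      IN   click
4        7      UK   share
5        1      BR   click
6        5      UK   click
7        0      BR    view
8        2      IN    view
add column retries_plus_5 = t['retries'] + 5:
   retries country  action  retries_plus_5
0        5      US   click              10
1        5      CA  logout              10
2        4      CA     buy               9
3        0      IN   click               5
4        7      UK   share              12
5        1      BR   click               6
6        5      UK   click              10
7        0      BR    view               5
8        2      IN    view               7
group by country, sum of retries_plus_5:
country
BR    11
CA    19
IN    12
UK    22
US    10
Name: retries_plus_5, dtype: int64
Finally, value at index 'CA' = 19.

19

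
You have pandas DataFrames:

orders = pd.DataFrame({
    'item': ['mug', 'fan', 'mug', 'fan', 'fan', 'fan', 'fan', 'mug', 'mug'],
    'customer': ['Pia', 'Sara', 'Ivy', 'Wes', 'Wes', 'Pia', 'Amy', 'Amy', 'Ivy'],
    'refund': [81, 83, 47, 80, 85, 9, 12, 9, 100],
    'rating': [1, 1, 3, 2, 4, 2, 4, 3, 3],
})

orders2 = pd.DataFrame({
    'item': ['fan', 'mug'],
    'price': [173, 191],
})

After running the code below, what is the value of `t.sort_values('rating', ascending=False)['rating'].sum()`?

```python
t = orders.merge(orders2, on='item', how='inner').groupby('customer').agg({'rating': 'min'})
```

10

merge on 'item' (how='inner') → 9 rows:
  item customer  refund  rating  price
0  mug      Pia      81       1    191
1  fan     Sara      83       1    173
2  mug      Ivy      47       3    191
3  fan      Wes      80       2    173
4  fan      Wes      85       4    173
5  fan      Pia       9       2    173
6  fan      Amy      12       4    173
7  mug      Amy       9       3    191
8  mug      Ivy     100       3    191
group by customer, min of rating:
          rating
customer        
Amy            3
Ivy            3
Pia            1
Sara           1
Wes            2
sort by rating descending:
          rating
customer        
Amy            3
Ivy            3
Wes            2
Pia            1
Sara           1
The sum of column 'rating' is 10.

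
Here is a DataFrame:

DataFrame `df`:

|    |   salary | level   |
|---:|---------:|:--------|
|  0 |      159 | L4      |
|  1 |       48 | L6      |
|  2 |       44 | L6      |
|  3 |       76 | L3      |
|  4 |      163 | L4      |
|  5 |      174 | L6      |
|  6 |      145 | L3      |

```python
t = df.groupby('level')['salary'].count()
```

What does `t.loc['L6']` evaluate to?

group by level, count of salary:
level
L3    2
L4    2
L6    3
Name: salary, dtype: int64
value at index 'L6' → 3

3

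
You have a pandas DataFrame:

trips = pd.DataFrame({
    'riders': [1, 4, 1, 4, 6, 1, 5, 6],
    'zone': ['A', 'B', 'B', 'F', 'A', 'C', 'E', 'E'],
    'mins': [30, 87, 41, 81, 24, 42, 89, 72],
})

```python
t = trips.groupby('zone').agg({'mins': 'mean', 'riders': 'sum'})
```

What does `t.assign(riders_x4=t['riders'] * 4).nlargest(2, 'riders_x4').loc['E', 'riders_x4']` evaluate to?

44

group by zone: mean(mins), sum(riders):
      mins  riders
zone              
A     27.0       7
B     64.0       5
C     42.0       1
E     80.5      11
F     81.0       4
add column riders_x4 = t['riders'] * 4:
      mins  riders  riders_x4
zone                         
A     27.0       7         28
B     64.0       5         20
C     42.0       1          4
E     80.5      11         44
F     81.0       4         16
take 2 rows with largest riders_x4:
      mins  riders  riders_x4
zone                         
E     80.5      11         44
A     27.0       7         28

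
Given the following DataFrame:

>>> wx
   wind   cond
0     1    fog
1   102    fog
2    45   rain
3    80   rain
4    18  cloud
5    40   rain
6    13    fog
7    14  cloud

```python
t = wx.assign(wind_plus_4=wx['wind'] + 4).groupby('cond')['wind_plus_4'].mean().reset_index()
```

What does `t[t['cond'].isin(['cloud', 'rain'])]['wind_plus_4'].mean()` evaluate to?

39.5

add column wind_plus_4 = wx['wind'] + 4:
   wind   cond  wind_plus_4
0     1    fog            5
1   102    fog          106
2    45   rain           49
3    80   rain           84
4    18  cloud           22
5    40   rain           44
6    13    fog           17
7    14  cloud           18
group by cond, mean of wind_plus_4:
cond
cloud    20.000000
fog      42.666667
rain     59.000000
Name: wind_plus_4, dtype: float64
reset_index():
    cond  wind_plus_4
0  cloud    20.000000
1    fog    42.666667
2   rain    59.000000
filter rows where cond in ['cloud', 'rain']:
    cond  wind_plus_4
0  cloud         20.0
2   rain         59.0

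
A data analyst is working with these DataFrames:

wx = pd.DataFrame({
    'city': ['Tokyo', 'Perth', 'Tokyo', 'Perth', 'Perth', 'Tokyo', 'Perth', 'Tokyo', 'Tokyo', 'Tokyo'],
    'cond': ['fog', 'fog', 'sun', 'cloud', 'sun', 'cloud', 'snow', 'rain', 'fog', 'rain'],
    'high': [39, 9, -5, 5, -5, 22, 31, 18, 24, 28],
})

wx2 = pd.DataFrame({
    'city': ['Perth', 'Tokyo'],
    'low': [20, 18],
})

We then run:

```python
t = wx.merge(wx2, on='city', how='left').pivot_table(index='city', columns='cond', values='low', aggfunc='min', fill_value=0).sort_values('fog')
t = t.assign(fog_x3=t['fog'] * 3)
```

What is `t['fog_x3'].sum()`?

merge on 'city' (how='left') → 10 rows:
    city   cond  high  low
0  Tokyo    fog    39   18
1  Perth    fog     9   20
2  Tokyo    sun    -5   18
3  Perth  cloud     5   20
4  Perth    sun    -5   20
5  Tokyo  cloud    22   18
6  Perth   snow    31   20
7  Tokyo   rain    18   18
8  Tokyo    fog    24   18
9  Tokyo   rain    28   18
pivot: rows=city, cols=cond, min(low):
cond   cloud  fog  rain  snow  sun
city                              
Perth     20   20     0    20   20
Tokyo     18   18    18     0   18
sort by fog:
cond   cloud  fog  rain  snow  sun
city                              
Tokyo     18   18    18     0   18
Perth     20   20     0    20   20
add column fog_x3 = t['fog'] * 3:
cond   cloud  fog  rain  snow  sun  fog_x3
city                                      
Tokyo     18   18    18     0   18      54
Perth     20   20     0    20   20      60

114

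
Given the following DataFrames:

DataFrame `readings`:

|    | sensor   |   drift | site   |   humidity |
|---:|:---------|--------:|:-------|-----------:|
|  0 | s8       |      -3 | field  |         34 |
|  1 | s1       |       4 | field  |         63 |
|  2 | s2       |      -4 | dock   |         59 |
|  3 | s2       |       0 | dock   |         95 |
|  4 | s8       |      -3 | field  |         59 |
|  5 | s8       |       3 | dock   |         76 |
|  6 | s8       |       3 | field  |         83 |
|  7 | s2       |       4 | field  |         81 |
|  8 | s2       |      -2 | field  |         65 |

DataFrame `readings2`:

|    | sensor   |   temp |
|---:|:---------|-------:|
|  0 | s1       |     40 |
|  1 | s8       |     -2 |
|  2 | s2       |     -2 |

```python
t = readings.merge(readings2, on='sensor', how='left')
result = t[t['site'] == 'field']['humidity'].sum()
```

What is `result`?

merge on 'sensor' (how='left') → 9 rows:
  sensor  drift   site  humidity  temp
0     s8     -3  field        34    -2
1     s1      4  field        63    40
2     s2     -4   dock        59    -2
3     s2      0   dock        95    -2
4     s8     -3  field        59    -2
5     s8      3   dock        76    -2
6     s8      3  field        83    -2
7     s2      4  field        81    -2
8     s2     -2  field        65    -2
filter rows where site == 'field':
  sensor  drift   site  humidity  temp
0     s8     -3  field        34    -2
1     s1      4  field        63    40
4     s8     -3  field        59    -2
6     s8      3  field        83    -2
7     s2      4  field        81    -2
8     s2     -2  field        65    -2
So sum() = 385.

385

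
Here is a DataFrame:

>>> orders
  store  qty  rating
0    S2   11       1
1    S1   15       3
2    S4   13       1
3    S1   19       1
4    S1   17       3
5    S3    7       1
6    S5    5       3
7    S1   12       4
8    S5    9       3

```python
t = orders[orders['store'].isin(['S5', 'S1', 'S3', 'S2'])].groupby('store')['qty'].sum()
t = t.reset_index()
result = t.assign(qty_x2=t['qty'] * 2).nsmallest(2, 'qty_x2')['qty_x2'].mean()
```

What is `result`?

18.0

filter rows where store in ['S5', 'S1', 'S3', 'S2']:
  store  qty  rating
0    S2   11       1
1    S1   15       3
3    S1   19       1
4    S1   17       3
5    S3    7       1
6    S5    5       3
7    S1   12       4
8    S5    9       3
group by store, sum of qty:
store
S1    63
S2    11
S3     7
S5    14
Name: qty, dtype: int64
reset_index():
  store  qty
0    S1   63
1    S2   11
2    S3    7
3    S5   14
add column qty_x2 = t['qty'] * 2:
  store  qty  qty_x2
0    S1   63     126
1    S2   11      22
2    S3    7      14
3    S5   14      28
take 2 rows with smallest qty_x2:
  store  qty  qty_x2
2    S3    7      14
1    S2   11      22
So mean() = 18.0.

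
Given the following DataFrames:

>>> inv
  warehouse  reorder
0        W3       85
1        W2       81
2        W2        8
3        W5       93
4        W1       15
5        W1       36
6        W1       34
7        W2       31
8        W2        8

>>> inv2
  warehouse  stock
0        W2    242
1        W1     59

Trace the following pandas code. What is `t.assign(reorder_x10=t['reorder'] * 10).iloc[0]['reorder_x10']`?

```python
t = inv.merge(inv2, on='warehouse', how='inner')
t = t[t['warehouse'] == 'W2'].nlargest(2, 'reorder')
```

810

merge on 'warehouse' (how='inner') → 7 rows:
  warehouse  reorder  stock
0        W2       81    242
1        W2        8    242
2        W1       15     59
3        W1       36     59
4        W1       34     59
5        W2       31    242
6        W2        8    242
filter rows where warehouse == 'W2':
  warehouse  reorder  stock
0        W2       81    242
1        W2        8    242
5        W2       31    242
6        W2        8    242
take 2 rows with largest reorder:
  warehouse  reorder  stock
0        W2       81    242
5        W2       31    242
add column reorder_x10 = t['reorder'] * 10:
  warehouse  reorder  stock  reorder_x10
0        W2       81    242          810
5        W2       31    242          310
Then the value at position 0, column 'reorder_x10': 810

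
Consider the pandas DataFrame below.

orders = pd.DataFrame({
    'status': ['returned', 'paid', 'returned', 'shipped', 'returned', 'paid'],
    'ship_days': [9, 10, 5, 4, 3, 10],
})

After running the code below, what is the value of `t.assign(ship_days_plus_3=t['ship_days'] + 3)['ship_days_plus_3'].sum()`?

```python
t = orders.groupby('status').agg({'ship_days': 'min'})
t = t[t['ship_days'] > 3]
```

group by status, min of ship_days:
          ship_days
status             
paid             10
returned          3
shipped           4
filter rows where ship_days > 3:
         ship_days
status            
paid            10
shipped          4
add column ship_days_plus_3 = t['ship_days'] + 3:
         ship_days  ship_days_plus_3
status                              
paid            10                13
shipped          4                 7
Finally, sum of column 'ship_days_plus_3' = 20.

20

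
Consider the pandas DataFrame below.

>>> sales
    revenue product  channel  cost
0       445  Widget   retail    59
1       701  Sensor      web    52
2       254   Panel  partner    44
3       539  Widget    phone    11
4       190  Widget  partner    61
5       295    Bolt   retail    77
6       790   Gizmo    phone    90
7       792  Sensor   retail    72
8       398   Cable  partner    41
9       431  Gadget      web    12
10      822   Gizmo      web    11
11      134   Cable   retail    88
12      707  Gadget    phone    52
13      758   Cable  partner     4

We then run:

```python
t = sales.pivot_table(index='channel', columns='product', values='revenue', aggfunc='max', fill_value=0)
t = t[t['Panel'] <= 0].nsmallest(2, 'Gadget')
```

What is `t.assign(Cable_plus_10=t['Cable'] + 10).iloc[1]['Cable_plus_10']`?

pivot: rows=channel, cols=product, max(revenue):
product  Bolt  Cable  Gadget  Gizmo  Panel  Sensor  Widget
channel                                                   
partner     0    758       0      0    254       0     190
phone       0      0     707    790      0       0     539
retail    295    134       0      0      0     792     445
web         0      0     431    822      0     701       0
filter rows where Panel <= 0:
product  Bolt  Cable  Gadget  Gizmo  Panel  Sensor  Widget
channel                                                   
phone       0      0     707    790      0       0     539
retail    295    134       0      0      0     792     445
web         0      0     431    822      0     701       0
take 2 rows with smallest Gadget:
product  Bolt  Cable  Gadget  Gizmo  Panel  Sensor  Widget
channel                                                   
retail    295    134       0      0      0     792     445
web         0      0     431    822      0     701       0
add column Cable_plus_10 = t['Cable'] + 10:
product  Bolt  Cable  Gadget  Gizmo  Panel  Sensor  Widget  Cable_plus_10
channel                                                                  
retail    295    134       0      0      0     792     445            144
web         0      0     431    822      0     701       0             10

10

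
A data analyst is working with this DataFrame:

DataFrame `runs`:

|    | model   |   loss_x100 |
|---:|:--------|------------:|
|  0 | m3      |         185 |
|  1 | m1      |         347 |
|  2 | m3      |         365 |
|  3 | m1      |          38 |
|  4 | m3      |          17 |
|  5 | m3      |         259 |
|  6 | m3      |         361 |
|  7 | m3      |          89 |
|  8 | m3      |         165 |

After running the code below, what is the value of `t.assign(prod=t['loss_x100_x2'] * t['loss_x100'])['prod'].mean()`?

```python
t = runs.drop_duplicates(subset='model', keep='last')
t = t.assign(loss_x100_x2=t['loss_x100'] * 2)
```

drop duplicate model (keep=last):
  model  loss_x100
3    m1         38
8    m3        165
add column loss_x100_x2 = t['loss_x100'] * 2:
  model  loss_x100  loss_x100_x2
3    m1         38            76
8    m3        165           330
add column prod = t['loss_x100_x2'] * t['loss_x100']:
  model  loss_x100  loss_x100_x2   prod
3    m1         38            76   2888
8    m3        165           330  54450
Taking the mean of column 'prod' gives 28669.0.

28669.0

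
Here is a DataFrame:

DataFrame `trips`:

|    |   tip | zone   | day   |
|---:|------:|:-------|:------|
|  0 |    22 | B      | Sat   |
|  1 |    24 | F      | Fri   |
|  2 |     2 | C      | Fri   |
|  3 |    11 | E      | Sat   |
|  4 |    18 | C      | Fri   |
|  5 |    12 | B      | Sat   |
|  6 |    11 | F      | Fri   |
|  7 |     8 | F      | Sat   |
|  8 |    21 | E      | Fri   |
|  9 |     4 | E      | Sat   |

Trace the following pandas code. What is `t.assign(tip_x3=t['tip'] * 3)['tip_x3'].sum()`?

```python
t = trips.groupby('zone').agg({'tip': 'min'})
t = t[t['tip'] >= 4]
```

72

group by zone, min of tip:
      tip
zone     
B      12
C       2
E       4
F       8
filter rows where tip >= 4:
      tip
zone     
B      12
E       4
F       8
add column tip_x3 = t['tip'] * 3:
      tip  tip_x3
zone             
B      12      36
E       4      12
F       8      24
The sum of column 'tip_x3' is 72.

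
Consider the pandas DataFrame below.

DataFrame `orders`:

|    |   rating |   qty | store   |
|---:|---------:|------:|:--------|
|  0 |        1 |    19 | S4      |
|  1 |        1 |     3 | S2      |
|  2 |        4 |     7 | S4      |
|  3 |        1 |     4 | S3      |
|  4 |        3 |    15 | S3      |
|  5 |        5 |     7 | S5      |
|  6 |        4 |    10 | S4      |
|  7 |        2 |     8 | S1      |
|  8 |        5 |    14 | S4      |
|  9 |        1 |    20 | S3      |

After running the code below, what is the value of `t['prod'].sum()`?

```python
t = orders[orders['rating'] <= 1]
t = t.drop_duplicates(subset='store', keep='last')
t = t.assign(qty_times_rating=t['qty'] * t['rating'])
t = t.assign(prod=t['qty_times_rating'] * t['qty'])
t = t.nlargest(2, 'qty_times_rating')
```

761

filter rows where rating <= 1:
   rating  qty store
0       1   19    S4
1       1    3    S2
3       1    4    S3
9       1   20    S3
drop duplicate store (keep=last):
   rating  qty store
0       1   19    S4
1       1    3    S2
9       1   20    S3
add column qty_times_rating = t['qty'] * t['rating']:
   rating  qty store  qty_times_rating
0       1   19    S4                19
1       1    3    S2                 3
9       1   20    S3                20
add column prod = t['qty_times_rating'] * t['qty']:
   rating  qty store  qty_times_rating  prod
0       1   19    S4                19   361
1       1    3    S2                 3     9
9       1   20    S3                20   400
take 2 rows with largest qty_times_rating:
   rating  qty store  qty_times_rating  prod
9       1   20    S3                20   400
0       1   19    S4                19   361
Finally, sum of column 'prod' = 761.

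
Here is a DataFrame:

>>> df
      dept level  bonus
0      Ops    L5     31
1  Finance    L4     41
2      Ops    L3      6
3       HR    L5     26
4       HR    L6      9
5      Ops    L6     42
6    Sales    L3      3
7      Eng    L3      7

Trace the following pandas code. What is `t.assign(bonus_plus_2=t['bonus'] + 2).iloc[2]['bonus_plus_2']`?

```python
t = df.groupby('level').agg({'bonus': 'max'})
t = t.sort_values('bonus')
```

group by level, max of bonus:
       bonus
level       
L3         7
L4        41
L5        31
L6        42
sort by bonus:
       bonus
level       
L3         7
L5        31
L4        41
L6        42
add column bonus_plus_2 = t['bonus'] + 2:
       bonus  bonus_plus_2
level                     
L3         7             9
L5        31            33
L4        41            43
L6        42            44

43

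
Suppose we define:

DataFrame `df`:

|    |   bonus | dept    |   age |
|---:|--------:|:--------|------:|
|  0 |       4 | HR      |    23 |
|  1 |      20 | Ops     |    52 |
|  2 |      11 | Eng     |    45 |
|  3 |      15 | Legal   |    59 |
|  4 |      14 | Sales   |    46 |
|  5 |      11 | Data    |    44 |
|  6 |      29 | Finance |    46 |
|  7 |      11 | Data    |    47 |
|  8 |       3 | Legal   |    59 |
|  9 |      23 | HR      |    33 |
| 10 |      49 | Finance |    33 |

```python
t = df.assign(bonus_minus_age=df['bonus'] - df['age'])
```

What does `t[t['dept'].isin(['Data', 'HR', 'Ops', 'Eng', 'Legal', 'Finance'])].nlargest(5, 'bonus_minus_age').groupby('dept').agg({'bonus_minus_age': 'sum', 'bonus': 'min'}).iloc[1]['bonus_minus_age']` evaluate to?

add column bonus_minus_age = df['bonus'] - df['age']:
    bonus     dept  age  bonus_minus_age
0       4       HR   23              -19
1      20      Ops   52              -32
2      11      Eng   45              -34
3      15    Legal   59              -44
4      14    Sales   46              -32
5      11     Data   44              -33
6      29  Finance   46              -17
7      11     Data   47              -36
8       3    Legal   59              -56
9      23       HR   33              -10
10     49  Finance   33               16
filter rows where dept in ['Data', 'HR', 'Ops', 'Eng', 'Legal', 'Finance']:
    bonus     dept  age  bonus_minus_age
0       4       HR   23              -19
1      20      Ops   52              -32
2      11      Eng   45              -34
3      15    Legal   59              -44
5      11     Data   44              -33
6      29  Finance   46              -17
7      11     Data   47              -36
8       3    Legal   59              -56
9      23       HR   33              -10
10     49  Finance   33               16
take 5 rows with largest bonus_minus_age:
    bonus     dept  age  bonus_minus_age
10     49  Finance   33               16
9      23       HR   33              -10
6      29  Finance   46              -17
0       4       HR   23              -19
1      20      Ops   52              -32
group by dept: sum(bonus_minus_age), min(bonus):
         bonus_minus_age  bonus
dept                           
Finance               -1     29
HR                   -29      4
Ops                  -32     20
So iloc[1]['bonus_minus_age'] = -29.

-29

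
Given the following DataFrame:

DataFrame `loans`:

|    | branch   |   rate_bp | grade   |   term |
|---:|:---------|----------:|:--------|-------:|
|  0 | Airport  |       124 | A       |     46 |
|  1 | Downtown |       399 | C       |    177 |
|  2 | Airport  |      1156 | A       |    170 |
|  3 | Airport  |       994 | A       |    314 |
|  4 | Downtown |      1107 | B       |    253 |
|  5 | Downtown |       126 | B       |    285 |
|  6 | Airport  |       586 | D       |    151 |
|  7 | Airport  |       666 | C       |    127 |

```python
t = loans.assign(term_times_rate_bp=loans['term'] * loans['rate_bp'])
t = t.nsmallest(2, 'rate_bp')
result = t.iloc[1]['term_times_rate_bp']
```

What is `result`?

add column term_times_rate_bp = loans['term'] * loans['rate_bp']:
     branch  rate_bp grade  term  term_times_rate_bp
0   Airport      124     A    46                5704
1  Downtown      399     C   177               70623
2   Airport     1156     A   170              196520
3   Airport      994     A   314              312116
4  Downtown     1107     B   253              280071
5  Downtown      126     B   285               35910
6   Airport      586     D   151               88486
7   Airport      666     C   127               84582
take 2 rows with smallest rate_bp:
     branch  rate_bp grade  term  term_times_rate_bp
0   Airport      124     A    46                5704
5  Downtown      126     B   285               35910

35910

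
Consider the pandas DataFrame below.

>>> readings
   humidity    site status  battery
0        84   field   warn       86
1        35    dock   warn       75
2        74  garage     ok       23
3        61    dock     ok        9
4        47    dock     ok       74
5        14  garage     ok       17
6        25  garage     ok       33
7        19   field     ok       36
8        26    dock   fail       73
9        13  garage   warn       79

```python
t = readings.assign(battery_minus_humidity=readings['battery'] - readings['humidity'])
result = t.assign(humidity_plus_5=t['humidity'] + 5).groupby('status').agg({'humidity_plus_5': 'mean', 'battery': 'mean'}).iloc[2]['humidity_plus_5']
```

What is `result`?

add column battery_minus_humidity = readings['battery'] - readings['humidity']:
   humidity    site status  battery  battery_minus_humidity
0        84   field   warn       86                       2
1        35    dock   warn       75                      40
2        74  garage     ok       23                     -51
3        61    dock     ok        9                     -52
4        47    dock     ok       74                      27
5        14  garage     ok       17                       3
6        25  garage     ok       33                       8
7        19   field     ok       36                      17
8        26    dock   fail       73                      47
9        13  garage   warn       79                      66
add column humidity_plus_5 = t['humidity'] + 5:
   humidity    site status  battery  battery_minus_humidity  humidity_plus_5
0        84   field   warn       86                       2               89
1        35    dock   warn       75                      40               40
2        74  garage     ok       23                     -51               79
3        61    dock     ok        9                     -52               66
4        47    dock     ok       74                      27               52
5        14  garage     ok       17                       3               19
6        25  garage     ok       33                       8               30
7        19   field     ok       36                      17               24
8        26    dock   fail       73                      47               31
9        13  garage   warn       79                      66               18
group by status: mean(humidity_plus_5), mean(battery):
        humidity_plus_5  battery
status                          
fail               31.0     73.0
ok                 45.0     32.0
warn               49.0     80.0
Taking the value at position 2, column 'humidity_plus_5' gives 49.0.

49.0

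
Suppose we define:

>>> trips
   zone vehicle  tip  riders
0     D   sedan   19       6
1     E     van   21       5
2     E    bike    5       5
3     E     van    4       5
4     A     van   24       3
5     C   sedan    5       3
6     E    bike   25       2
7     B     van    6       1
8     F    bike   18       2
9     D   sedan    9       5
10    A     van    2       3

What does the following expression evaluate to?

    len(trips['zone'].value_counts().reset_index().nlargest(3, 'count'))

3

value_counts of zone:
zone
E    4
D    2
A    2
C    1
B    1
F    1
Name: count, dtype: int64
reset_index():
  zone  count
0    E      4
1    D      2
2    A      2
3    C      1
4    B      1
5    F      1
take 3 rows with largest count:
  zone  count
0    E      4
1    D      2
2    A      2
number of rows → 3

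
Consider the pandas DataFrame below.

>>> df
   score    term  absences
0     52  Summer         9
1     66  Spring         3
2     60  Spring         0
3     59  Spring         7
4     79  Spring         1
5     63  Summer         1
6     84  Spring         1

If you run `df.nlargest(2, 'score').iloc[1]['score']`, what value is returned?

79

take 2 rows with largest score:
   score    term  absences
6     84  Spring         1
4     79  Spring         1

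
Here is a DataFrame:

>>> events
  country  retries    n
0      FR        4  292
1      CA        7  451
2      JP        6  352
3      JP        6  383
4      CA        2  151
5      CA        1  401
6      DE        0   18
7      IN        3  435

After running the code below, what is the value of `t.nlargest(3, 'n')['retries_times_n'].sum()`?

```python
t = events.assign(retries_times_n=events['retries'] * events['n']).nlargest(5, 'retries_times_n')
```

6760

add column retries_times_n = events['retries'] * events['n']:
  country  retries    n  retries_times_n
0      FR        4  292             1168
1      CA        7  451             3157
2      JP        6  352             2112
3      JP        6  383             2298
4      CA        2  151              302
5      CA        1  401              401
6      DE        0   18                0
7      IN        3  435             1305
take 5 rows with largest retries_times_n:
  country  retries    n  retries_times_n
1      CA        7  451             3157
3      JP        6  383             2298
2      JP        6  352             2112
7      IN        3  435             1305
0      FR        4  292             1168
take 3 rows with largest n:
  country  retries    n  retries_times_n
1      CA        7  451             3157
7      IN        3  435             1305
3      JP        6  383             2298
Taking the sum of column 'retries_times_n' gives 6760.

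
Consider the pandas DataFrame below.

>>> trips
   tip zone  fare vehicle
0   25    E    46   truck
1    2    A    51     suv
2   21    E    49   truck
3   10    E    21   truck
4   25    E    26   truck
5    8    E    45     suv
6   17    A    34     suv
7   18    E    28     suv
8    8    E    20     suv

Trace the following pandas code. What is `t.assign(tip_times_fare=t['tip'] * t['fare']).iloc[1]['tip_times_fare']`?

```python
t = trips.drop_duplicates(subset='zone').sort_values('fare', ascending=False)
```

drop duplicate zone (keep=first):
   tip zone  fare vehicle
0   25    E    46   truck
1    2    A    51     suv
sort by fare descending:
   tip zone  fare vehicle
1    2    A    51     suv
0   25    E    46   truck
add column tip_times_fare = t['tip'] * t['fare']:
   tip zone  fare vehicle  tip_times_fare
1    2    A    51     suv             102
0   25    E    46   truck            1150
Hence 1150.

1150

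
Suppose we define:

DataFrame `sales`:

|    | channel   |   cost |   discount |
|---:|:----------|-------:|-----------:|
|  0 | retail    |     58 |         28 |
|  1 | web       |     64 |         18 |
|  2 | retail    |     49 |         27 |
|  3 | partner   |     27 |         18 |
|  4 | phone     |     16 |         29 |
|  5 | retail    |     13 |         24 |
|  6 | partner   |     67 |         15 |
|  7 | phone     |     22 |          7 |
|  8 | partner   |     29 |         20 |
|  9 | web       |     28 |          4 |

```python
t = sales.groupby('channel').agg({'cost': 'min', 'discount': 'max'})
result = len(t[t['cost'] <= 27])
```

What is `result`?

3

group by channel: min(cost), max(discount):
         cost  discount
channel                
partner    27        20
phone      16        29
retail     13        28
web        28        18
filter rows where cost <= 27:
         cost  discount
channel                
partner    27        20
phone      16        29
retail     13        28
So result = 3.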